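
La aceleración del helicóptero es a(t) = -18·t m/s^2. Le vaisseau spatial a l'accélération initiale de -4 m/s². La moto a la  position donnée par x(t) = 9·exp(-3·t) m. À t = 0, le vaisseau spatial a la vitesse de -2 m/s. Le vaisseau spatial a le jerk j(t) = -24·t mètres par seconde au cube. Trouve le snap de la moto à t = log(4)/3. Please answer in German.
Wir müssen unsere Gleichung für die Position x(t) = 9·exp(-3·t) 4-mal ableiten. Mit d/dt von x(t) finden wir v(t) = -27·exp(-3·t). Die Ableitung von der Geschwindigkeit ergibt die Beschleunigung: a(t) = 81·exp(-3·t). Mit d/dt von a(t) finden wir j(t) = -243·exp(-3·t). Mit d/dt von j(t) finden wir s(t) = 729·exp(-3·t). Aus der Gleichung für den Snap s(t) = 729·exp(-3·t), setzen wir t = log(4)/3 ein und erhalten s = 729/4.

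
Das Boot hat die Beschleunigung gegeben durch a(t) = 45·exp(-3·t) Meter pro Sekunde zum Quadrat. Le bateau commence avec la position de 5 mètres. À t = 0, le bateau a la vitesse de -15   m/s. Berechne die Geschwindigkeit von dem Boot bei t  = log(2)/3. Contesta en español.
Necesitamos integrar nuestra ecuación de la aceleración a(t) = 45·exp(-3·t) 1 vez. Tomando ∫a(t)dt y aplicando v(0) = -15, encontramos v(t) = -15·exp(-3·t). Tenemos la velocidad v(t) = -15·exp(-3·t). Sustituyendo t = log(2)/3: v(log(2)/3) = -15/2.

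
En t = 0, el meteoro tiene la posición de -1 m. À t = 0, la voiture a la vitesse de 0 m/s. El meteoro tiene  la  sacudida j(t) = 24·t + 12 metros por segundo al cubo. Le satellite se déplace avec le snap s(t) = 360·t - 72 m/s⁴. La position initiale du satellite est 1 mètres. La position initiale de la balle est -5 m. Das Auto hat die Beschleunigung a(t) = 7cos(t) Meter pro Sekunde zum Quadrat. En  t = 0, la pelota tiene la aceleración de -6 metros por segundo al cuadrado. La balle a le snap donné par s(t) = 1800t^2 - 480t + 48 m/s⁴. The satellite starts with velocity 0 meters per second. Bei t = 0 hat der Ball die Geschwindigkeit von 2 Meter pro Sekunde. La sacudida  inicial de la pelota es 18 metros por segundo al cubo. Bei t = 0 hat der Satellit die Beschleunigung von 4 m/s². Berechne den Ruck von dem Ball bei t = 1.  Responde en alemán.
Wir müssen unsere Gleichung für den Snap s(t) = 1800·t^2 - 480·t + 48 1-mal integrieren. Die Stammfunktion von dem Snap, mit j(0) = 18, ergibt den Ruck: j(t) = 600·t^3 - 240·t^2 + 48·t + 18. Aus der Gleichung für den Ruck j(t) = 600·t^3 - 240·t^2 + 48·t + 18, setzen wir t = 1 ein und erhalten j = 426.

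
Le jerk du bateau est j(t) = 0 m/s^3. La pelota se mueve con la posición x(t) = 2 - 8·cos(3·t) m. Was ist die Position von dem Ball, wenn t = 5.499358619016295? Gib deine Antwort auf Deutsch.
Aus der Gleichung für die Position x(t) = 2 - 8·cos(3·t), setzen wir t = 5.499358619016295 ein und erhalten x = 7.63012266524608.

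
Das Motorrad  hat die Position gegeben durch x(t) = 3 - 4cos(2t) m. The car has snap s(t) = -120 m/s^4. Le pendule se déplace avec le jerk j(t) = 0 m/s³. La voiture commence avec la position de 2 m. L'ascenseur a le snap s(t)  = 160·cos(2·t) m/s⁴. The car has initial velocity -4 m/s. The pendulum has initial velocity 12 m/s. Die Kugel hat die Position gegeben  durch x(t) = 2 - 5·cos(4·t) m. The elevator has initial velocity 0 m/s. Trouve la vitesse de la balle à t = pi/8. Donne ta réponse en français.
En partant de la position x(t) = 2 - 5·cos(4·t), nous prenons 1 dérivée. En dérivant la position, nous obtenons la vitesse: v(t) = 20·sin(4·t). De l'équation de la vitesse v(t) = 20·sin(4·t), nous substituons t = pi/8 pour obtenir v = 20.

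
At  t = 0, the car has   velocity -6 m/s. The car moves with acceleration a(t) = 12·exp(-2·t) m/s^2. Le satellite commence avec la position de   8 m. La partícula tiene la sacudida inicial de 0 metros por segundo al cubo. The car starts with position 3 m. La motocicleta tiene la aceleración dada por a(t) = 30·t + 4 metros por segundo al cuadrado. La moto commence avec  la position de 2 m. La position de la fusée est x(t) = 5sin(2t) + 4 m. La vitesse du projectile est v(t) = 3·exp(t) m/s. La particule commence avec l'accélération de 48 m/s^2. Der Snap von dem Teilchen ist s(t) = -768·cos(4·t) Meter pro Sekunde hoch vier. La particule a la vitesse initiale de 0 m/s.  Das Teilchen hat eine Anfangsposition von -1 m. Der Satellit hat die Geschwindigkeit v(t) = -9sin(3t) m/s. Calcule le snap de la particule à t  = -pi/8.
Nous avons le snap s(t) = -768·cos(4·t). En substituant t = -pi/8: s(-pi/8) = 0.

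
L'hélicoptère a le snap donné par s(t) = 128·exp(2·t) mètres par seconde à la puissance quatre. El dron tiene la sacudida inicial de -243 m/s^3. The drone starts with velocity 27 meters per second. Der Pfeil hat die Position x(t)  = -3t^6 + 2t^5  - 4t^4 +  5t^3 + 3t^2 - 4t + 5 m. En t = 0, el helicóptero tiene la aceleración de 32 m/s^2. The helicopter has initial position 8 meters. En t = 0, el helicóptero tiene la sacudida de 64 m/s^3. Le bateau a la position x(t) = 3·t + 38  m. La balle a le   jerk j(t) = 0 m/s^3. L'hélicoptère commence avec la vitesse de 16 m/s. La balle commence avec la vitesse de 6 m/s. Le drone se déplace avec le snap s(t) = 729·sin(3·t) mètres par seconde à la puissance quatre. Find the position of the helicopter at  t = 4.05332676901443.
To solve this, we need to take 4 integrals of our snap equation s(t) = 128·exp(2·t). The antiderivative of snap, with j(0) = 64, gives jerk: j(t) = 64·exp(2·t). The integral of jerk is acceleration. Using a(0) = 32, we get a(t) = 32·exp(2·t). Integrating acceleration and using the initial condition v(0) = 16, we get v(t) = 16·exp(2·t). The antiderivative of velocity, with x(0) = 8, gives position: x(t) = 8·exp(2·t). From the given position equation x(t) = 8·exp(2·t), we substitute t = 4.05332676901443 to get x = 26531.6882259780.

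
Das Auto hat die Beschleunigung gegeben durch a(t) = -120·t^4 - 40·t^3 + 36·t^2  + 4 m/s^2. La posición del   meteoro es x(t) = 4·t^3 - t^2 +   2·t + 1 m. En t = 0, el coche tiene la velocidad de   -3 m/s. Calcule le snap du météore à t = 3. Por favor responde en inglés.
We must differentiate our position equation x(t) = 4·t^3 - t^2 + 2·t + 1 4 times. Taking d/dt of x(t), we find v(t) = 12·t^2 - 2·t + 2. The derivative of velocity gives acceleration: a(t) = 24·t - 2. Taking d/dt of a(t), we find j(t) = 24. Differentiating jerk, we get snap: s(t) = 0. Using s(t) = 0 and substituting t = 3, we find s = 0.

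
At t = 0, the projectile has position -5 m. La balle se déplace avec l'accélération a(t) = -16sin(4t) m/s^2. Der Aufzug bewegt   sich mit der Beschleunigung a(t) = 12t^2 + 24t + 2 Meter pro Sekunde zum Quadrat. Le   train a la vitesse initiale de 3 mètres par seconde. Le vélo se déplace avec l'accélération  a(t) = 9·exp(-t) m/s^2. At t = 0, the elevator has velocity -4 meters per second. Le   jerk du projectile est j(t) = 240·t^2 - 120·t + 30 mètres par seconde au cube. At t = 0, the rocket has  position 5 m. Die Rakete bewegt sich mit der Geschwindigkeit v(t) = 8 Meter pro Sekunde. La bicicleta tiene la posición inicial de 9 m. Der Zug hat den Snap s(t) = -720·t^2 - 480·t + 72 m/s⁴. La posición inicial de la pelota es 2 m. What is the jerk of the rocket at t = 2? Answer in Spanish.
Para resolver esto, necesitamos tomar 2 derivadas de nuestra ecuación de la velocidad v(t) = 8. La derivada de la velocidad da la aceleración: a(t) = 0. Tomando d/dt de a(t), encontramos j(t) = 0. Usando j(t) = 0 y sustituyendo t = 2, encontramos j = 0.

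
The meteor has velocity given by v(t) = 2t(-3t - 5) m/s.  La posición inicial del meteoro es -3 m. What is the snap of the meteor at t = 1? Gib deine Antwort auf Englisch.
We must differentiate our velocity equation v(t) = 2·t·(-3·t - 5) 3 times. Taking d/dt of v(t), we find a(t) = -12·t - 10. The derivative of acceleration gives jerk: j(t) = -12. Taking d/dt of j(t), we find s(t) = 0. Using s(t) = 0 and substituting t = 1, we find s = 0.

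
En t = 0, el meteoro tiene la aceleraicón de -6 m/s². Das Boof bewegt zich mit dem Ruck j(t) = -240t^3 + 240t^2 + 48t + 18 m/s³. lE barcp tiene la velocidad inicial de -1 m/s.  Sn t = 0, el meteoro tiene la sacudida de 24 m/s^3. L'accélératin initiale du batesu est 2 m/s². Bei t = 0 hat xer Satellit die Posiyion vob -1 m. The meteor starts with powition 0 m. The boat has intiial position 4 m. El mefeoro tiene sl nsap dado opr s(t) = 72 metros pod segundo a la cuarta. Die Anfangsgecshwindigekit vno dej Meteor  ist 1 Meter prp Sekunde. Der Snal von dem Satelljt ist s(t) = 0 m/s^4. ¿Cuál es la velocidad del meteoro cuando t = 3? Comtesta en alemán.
Wir müssen das Integral unserer Gleichung für den Snap s(t) = 72 3-mal finden. Durch Integration von dem Snap und Verwendung der Anfangsbedingung j(0) = 24, erhalten wir j(t) = 72·t + 24. Durch Integration von dem Ruck und Verwendung der Anfangsbedingung a(0) = -6, erhalten wir a(t) = 36·t^2 + 24·t - 6. Mit ∫a(t)dt und Anwendung von v(0) = 1, finden wir v(t) = 12·t^3 + 12·t^2 - 6·t + 1. Aus der Gleichung für die Geschwindigkeit v(t) = 12·t^3 + 12·t^2 - 6·t + 1, setzen wir t = 3 ein und erhalten v = 415.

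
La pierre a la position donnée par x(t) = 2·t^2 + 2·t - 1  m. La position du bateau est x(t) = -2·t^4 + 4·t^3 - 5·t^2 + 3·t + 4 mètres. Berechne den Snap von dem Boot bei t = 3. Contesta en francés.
Pour résoudre ceci, nous devons prendre 4 dérivées de notre équation de la position x(t) = -2·t^4 + 4·t^3 - 5·t^2 + 3·t + 4. La dérivée de la position donne la vitesse: v(t) = -8·t^3 + 12·t^2 - 10·t + 3. En dérivant la vitesse, nous obtenons l'accélération: a(t) = -24·t^2 + 24·t - 10. La dérivée de l'accélération donne le jerk: j(t) = 24 - 48·t. La dérivée du jerk donne le snap: s(t) = -48. De l'équation du snap s(t) = -48, nous substituons t = 3 pour obtenir s = -48.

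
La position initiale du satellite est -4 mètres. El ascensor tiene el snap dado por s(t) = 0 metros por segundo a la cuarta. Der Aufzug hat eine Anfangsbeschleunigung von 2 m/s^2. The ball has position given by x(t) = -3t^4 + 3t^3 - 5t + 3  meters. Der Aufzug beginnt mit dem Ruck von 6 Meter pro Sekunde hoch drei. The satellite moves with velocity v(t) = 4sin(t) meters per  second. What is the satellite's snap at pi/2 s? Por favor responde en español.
Partiendo de la velocidad v(t) = 4·sin(t), tomamos 3 derivadas. Tomando d/dt de v(t), encontramos a(t) = 4·cos(t). La derivada de la aceleración da la sacudida: j(t) = -4·sin(t). Tomando d/dt de j(t), encontramos s(t) = -4·cos(t). De la ecuación del snap s(t) = -4·cos(t), sustituimos t = pi/2 para obtener s = 0.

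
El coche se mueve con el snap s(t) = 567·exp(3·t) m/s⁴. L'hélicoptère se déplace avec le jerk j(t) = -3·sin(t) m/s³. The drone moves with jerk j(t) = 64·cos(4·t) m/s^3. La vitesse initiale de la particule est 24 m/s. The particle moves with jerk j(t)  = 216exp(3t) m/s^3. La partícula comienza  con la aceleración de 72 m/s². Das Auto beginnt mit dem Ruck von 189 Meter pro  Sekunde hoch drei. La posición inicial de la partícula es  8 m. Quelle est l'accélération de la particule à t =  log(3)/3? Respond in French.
En partant du jerk j(t) = 216·exp(3·t), nous prenons 1 intégrale. En prenant ∫j(t)dt et en appliquant a(0) = 72, nous trouvons a(t) = 72·exp(3·t). Nous avons l'accélération a(t) = 72·exp(3·t). En substituant t = log(3)/3: a(log(3)/3) = 216.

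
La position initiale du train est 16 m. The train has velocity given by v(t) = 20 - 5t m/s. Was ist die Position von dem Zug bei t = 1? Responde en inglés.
Starting from velocity v(t) = 20 - 5·t, we take 1 antiderivative. Finding the integral of v(t) and using x(0) = 16: x(t) = -5·t^2/2 + 20·t + 16. We have position x(t) = -5·t^2/2 + 20·t + 16. Substituting t = 1: x(1) = 67/2.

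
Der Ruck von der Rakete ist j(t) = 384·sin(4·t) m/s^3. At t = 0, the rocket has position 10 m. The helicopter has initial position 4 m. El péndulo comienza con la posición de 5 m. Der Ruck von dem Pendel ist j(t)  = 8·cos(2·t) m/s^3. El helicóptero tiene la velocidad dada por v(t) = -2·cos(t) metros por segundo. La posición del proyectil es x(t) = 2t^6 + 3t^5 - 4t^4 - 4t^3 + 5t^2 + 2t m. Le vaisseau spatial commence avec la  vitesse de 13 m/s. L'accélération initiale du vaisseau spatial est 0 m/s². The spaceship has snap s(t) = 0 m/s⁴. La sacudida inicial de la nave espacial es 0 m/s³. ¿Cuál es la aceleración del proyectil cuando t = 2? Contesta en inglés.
Starting from position x(t) = 2·t^6 + 3·t^5 - 4·t^4 - 4·t^3 + 5·t^2 + 2·t, we take 2 derivatives. The derivative of position gives velocity: v(t) = 12·t^5 + 15·t^4 - 16·t^3 - 12·t^2 + 10·t + 2. The derivative of velocity gives acceleration: a(t) = 60·t^4 + 60·t^3 - 48·t^2 - 24·t + 10. From the given acceleration equation a(t) = 60·t^4 + 60·t^3 - 48·t^2 - 24·t + 10, we substitute t = 2 to get a = 1210.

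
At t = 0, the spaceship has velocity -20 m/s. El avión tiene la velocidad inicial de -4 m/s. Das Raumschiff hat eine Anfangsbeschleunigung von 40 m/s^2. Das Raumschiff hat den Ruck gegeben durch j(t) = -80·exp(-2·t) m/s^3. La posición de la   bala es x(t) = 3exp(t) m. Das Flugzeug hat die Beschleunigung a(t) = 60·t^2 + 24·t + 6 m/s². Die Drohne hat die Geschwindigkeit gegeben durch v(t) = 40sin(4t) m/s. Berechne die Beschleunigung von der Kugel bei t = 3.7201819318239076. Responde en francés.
Pour résoudre ceci, nous devons prendre 2 dérivées de notre équation de la position x(t) = 3·exp(t). En prenant d/dt de x(t), nous trouvons v(t) = 3·exp(t). En dérivant la vitesse, nous obtenons l'accélération: a(t) = 3·exp(t). En utilisant a(t) = 3·exp(t) et en substituant t = 3.7201819318239076, nous trouvons a = 123.815706294131.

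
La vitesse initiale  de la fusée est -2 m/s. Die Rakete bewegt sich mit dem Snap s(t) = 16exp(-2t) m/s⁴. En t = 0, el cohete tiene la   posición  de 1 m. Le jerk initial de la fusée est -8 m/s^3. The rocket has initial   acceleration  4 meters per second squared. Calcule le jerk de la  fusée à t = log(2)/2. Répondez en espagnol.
Necesitamos integrar nuestra ecuación del snap s(t) = 16·exp(-2·t) 1 vez. La integral del snap, con j(0) = -8, da la sacudida: j(t) = -8·exp(-2·t). De la ecuación de la sacudida j(t) = -8·exp(-2·t), sustituimos t = log(2)/2 para obtener j = -4.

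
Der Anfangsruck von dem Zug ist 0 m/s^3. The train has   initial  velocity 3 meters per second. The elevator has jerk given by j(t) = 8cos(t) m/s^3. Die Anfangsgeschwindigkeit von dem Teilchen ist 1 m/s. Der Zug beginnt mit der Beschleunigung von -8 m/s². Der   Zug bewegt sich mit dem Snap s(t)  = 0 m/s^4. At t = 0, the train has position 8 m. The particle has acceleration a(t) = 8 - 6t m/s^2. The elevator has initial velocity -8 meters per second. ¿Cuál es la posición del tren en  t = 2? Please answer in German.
Ausgehend von dem Snap s(t) = 0, nehmen wir 4 Integrale. Durch Integration von dem Snap und Verwendung der Anfangsbedingung j(0) = 0, erhalten wir j(t) = 0. Das Integral von dem Ruck ist die Beschleunigung. Mit a(0) = -8 erhalten wir a(t) = -8. Durch Integration von der Beschleunigung und Verwendung der Anfangsbedingung v(0) = 3, erhalten wir v(t) = 3 - 8·t. Durch Integration von der Geschwindigkeit und Verwendung der Anfangsbedingung x(0) = 8, erhalten wir x(t) = -4·t^2 + 3·t + 8. Aus der Gleichung für die Position x(t) = -4·t^2 + 3·t + 8, setzen wir t = 2 ein und erhalten x = -2.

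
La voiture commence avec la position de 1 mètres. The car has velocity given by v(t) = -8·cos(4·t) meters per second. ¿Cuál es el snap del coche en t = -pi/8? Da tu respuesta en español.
Partiendo de la velocidad v(t) = -8·cos(4·t), tomamos 3 derivadas. Derivando la velocidad, obtenemos la aceleración: a(t) = 32·sin(4·t). Tomando d/dt de a(t), encontramos j(t) = 128·cos(4·t). Tomando d/dt de j(t), encontramos s(t) = -512·sin(4·t). De la ecuación del snap s(t) = -512·sin(4·t), sustituimos t = -pi/8 para obtener s = 512.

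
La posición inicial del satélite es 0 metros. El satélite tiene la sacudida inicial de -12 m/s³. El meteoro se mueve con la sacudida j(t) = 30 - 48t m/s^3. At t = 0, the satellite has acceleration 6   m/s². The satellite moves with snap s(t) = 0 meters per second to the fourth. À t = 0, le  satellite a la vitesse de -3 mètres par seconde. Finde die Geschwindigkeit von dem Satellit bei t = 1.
Um dies zu lösen, müssen wir 3 Stammfunktionen unserer Gleichung für den Snap s(t) = 0 finden. Durch Integration von dem Snap und Verwendung der Anfangsbedingung j(0) = -12, erhalten wir j(t) = -12. Das Integral von dem Ruck ist die Beschleunigung. Mit a(0) = 6 erhalten wir a(t) = 6 - 12·t. Mit ∫a(t)dt und Anwendung von v(0) = -3, finden wir v(t) = -6·t^2 + 6·t - 3. Wir haben die Geschwindigkeit v(t) = -6·t^2 + 6·t - 3. Durch Einsetzen von t = 1: v(1) = -3.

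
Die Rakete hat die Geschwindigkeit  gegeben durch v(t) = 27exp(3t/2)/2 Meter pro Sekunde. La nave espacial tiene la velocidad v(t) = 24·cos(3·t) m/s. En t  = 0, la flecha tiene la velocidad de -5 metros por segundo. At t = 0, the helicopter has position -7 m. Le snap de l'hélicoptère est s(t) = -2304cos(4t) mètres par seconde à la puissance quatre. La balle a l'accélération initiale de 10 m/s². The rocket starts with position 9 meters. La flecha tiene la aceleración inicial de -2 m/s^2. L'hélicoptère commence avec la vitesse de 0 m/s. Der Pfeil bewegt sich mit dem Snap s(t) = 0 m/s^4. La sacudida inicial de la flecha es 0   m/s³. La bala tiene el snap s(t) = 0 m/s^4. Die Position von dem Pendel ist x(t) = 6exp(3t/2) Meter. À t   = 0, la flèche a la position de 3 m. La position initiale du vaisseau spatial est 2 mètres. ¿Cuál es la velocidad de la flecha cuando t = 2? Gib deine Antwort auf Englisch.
To find the answer, we compute 3 integrals of s(t) = 0. The integral of snap, with j(0) = 0, gives jerk: j(t) = 0. The antiderivative of jerk, with a(0) = -2, gives acceleration: a(t) = -2. The antiderivative of acceleration is velocity. Using v(0) = -5, we get v(t) = -2·t - 5. Using v(t) = -2·t - 5 and substituting t = 2, we find v = -9.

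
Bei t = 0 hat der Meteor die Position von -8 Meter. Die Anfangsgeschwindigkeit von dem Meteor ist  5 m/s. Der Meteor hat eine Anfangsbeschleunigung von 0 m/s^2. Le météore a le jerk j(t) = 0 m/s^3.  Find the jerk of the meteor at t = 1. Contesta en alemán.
Mit j(t) = 0 und Einsetzen von t = 1, finden wir j = 0.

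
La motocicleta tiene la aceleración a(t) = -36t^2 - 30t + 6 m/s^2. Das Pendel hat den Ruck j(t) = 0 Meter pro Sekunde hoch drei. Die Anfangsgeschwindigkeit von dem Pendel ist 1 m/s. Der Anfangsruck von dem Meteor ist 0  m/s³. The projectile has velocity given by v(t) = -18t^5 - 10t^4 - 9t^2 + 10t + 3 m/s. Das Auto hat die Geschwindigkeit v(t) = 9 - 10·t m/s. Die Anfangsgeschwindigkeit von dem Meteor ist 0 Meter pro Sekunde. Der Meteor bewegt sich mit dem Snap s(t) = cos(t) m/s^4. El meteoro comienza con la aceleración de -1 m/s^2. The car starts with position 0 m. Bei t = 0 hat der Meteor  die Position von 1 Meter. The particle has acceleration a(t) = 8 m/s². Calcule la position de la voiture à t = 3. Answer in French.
Nous devons intégrer notre équation de la vitesse v(t) = 9 - 10·t 1 fois. En intégrant la vitesse et en utilisant la condition initiale x(0) = 0, nous obtenons x(t) = -5·t^2 + 9·t. De l'équation de la position x(t) = -5·t^2 + 9·t, nous substituons t = 3 pour obtenir x = -18.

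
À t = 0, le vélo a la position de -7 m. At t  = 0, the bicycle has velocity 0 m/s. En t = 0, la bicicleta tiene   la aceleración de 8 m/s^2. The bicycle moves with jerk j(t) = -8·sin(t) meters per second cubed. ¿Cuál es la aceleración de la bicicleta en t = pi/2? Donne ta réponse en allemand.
Wir müssen das Integral unserer Gleichung für den Ruck j(t) = -8·sin(t) 1-mal finden. Das Integral von dem Ruck ist die Beschleunigung. Mit a(0) = 8 erhalten wir a(t) = 8·cos(t). Mit a(t) = 8·cos(t) und Einsetzen von t = pi/2, finden wir a = 0.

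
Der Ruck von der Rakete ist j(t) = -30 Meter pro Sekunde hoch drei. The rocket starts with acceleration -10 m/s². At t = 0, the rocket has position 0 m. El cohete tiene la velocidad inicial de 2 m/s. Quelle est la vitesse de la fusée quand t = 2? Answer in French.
Pour résoudre ceci, nous devons prendre 2 primitives de notre équation du jerk j(t) = -30. En intégrant le jerk et en utilisant la condition initiale a(0) = -10, nous obtenons a(t) = -30·t - 10. L'intégrale de l'accélération est la vitesse. En utilisant v(0) = 2, nous obtenons v(t) = -15·t^2 - 10·t + 2. En utilisant v(t) = -15·t^2 - 10·t + 2 et en substituant t = 2, nous trouvons v = -78.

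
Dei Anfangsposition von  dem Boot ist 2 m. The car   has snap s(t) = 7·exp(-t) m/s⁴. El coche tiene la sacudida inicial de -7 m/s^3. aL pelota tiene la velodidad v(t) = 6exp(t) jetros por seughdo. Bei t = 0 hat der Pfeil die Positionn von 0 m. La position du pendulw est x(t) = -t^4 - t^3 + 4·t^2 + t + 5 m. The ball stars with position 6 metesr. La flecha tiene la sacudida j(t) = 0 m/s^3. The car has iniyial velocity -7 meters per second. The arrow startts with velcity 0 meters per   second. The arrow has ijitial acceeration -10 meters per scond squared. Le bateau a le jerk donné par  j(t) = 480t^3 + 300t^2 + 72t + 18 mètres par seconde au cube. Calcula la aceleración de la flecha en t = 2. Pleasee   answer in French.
Nous devons trouver la primitive de notre équation du jerk j(t) = 0 1 fois. L'intégrale du jerk est l'accélération. En utilisant a(0) = -10, nous obtenons a(t) = -10. De l'équation de l'accélération a(t) = -10, nous substituons t = 2 pour obtenir a = -10.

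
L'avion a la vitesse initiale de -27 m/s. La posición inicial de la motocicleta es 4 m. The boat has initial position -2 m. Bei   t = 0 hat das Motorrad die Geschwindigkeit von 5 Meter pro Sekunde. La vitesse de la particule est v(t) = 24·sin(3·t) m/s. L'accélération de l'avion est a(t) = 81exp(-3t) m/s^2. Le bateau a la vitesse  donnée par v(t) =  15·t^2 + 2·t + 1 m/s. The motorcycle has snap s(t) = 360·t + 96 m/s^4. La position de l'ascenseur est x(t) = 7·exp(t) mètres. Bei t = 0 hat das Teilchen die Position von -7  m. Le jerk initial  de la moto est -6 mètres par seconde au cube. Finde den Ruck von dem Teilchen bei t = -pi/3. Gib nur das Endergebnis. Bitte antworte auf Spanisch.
En t = -pi/3, j = 0.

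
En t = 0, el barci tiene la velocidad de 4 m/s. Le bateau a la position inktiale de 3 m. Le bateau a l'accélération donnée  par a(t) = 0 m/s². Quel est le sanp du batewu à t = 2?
Pour résoudre ceci, nous devons prendre 2 dérivées de notre équation de l'accélération a(t) = 0. La dérivée de l'accélération donne le jerk: j(t) = 0. La dérivée du jerk donne le snap: s(t) = 0. Nous avons le snap s(t) = 0. En substituant t = 2: s(2) = 0.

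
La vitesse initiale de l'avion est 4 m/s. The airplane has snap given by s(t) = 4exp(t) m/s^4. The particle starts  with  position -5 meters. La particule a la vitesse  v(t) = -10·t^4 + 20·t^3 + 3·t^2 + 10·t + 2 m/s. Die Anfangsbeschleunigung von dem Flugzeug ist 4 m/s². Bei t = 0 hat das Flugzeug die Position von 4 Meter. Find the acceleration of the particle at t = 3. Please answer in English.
We must differentiate our velocity equation v(t) = -10·t^4 + 20·t^3 + 3·t^2 + 10·t + 2 1 time. Differentiating velocity, we get acceleration: a(t) = -40·t^3 + 60·t^2 + 6·t + 10. From the given acceleration equation a(t) = -40·t^3 + 60·t^2 + 6·t + 10, we substitute t = 3 to get a = -512.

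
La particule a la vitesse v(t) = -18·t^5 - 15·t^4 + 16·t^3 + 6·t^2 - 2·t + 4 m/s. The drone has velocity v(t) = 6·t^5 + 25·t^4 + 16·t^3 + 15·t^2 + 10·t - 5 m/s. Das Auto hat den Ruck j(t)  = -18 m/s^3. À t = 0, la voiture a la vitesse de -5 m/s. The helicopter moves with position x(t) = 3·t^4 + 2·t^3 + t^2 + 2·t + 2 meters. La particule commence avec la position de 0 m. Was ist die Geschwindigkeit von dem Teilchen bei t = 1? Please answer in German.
Aus der Gleichung für die Geschwindigkeit v(t) = -18·t^5 - 15·t^4 + 16·t^3 + 6·t^2 - 2·t + 4, setzen wir t = 1 ein und erhalten v = -9.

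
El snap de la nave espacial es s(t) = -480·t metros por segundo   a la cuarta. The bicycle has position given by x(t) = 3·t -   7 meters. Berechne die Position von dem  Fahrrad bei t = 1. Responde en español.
De la ecuación de la posición x(t) = 3·t - 7, sustituimos t = 1 para obtener x = -4.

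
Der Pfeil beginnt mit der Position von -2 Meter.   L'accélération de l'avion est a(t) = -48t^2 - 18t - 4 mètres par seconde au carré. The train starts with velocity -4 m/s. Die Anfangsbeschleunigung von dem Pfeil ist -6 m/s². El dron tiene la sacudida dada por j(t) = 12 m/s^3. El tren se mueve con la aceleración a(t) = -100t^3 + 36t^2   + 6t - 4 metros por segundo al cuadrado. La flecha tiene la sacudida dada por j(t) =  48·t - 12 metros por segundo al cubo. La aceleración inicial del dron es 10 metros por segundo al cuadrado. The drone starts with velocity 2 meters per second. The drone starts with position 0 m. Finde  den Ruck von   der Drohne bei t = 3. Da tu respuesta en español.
Tenemos la sacudida j(t) = 12. Sustituyendo t = 3: j(3) = 12.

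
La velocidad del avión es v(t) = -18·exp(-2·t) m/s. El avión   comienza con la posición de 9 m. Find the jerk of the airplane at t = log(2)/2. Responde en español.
Partiendo de la velocidad v(t) = -18·exp(-2·t), tomamos 2 derivadas. La derivada de la velocidad da la aceleración: a(t) = 36·exp(-2·t). La derivada de la aceleración da la sacudida: j(t) = -72·exp(-2·t). Tenemos la sacudida j(t) = -72·exp(-2·t). Sustituyendo t = log(2)/2: j(log(2)/2) = -36.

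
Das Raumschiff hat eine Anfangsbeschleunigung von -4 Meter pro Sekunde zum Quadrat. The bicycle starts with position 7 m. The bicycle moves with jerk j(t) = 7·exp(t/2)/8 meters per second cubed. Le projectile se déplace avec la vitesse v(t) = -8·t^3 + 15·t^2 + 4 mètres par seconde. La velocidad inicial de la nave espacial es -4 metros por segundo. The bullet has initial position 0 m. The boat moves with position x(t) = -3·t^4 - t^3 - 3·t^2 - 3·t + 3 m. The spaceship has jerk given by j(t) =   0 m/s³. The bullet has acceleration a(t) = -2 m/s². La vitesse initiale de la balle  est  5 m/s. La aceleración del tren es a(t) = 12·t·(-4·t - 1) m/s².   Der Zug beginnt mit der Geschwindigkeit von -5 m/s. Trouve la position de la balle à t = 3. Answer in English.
Starting from acceleration a(t) = -2, we take 2 antiderivatives. Taking ∫a(t)dt and applying v(0) = 5, we find v(t) = 5 - 2·t. Finding the antiderivative of v(t) and using x(0) = 0: x(t) = -t^2 + 5·t. From the given position equation x(t) = -t^2 + 5·t, we substitute t = 3 to get x = 6.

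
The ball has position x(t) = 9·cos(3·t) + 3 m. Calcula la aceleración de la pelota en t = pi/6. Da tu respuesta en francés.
Nous devons dériver notre équation de la position x(t) = 9·cos(3·t) + 3 2 fois. En dérivant la position, nous obtenons la vitesse: v(t) = -27·sin(3·t). La dérivée de la vitesse donne l'accélération: a(t) = -81·cos(3·t). De l'équation de l'accélération a(t) = -81·cos(3·t), nous substituons t = pi/6 pour obtenir a = 0.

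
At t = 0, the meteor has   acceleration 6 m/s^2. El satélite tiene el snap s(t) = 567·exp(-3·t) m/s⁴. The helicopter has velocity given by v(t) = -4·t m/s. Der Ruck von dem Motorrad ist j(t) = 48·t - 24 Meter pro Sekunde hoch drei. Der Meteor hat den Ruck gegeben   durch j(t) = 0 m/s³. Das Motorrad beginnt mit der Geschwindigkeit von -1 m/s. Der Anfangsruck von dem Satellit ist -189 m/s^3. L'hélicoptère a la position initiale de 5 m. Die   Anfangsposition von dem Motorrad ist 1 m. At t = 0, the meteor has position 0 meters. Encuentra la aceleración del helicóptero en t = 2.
Debemos derivar nuestra ecuación de la velocidad v(t) = -4·t 1 vez. Derivando la velocidad, obtenemos la aceleración: a(t) = -4. De la ecuación de la aceleración a(t) = -4, sustituimos t = 2 para obtener a = -4.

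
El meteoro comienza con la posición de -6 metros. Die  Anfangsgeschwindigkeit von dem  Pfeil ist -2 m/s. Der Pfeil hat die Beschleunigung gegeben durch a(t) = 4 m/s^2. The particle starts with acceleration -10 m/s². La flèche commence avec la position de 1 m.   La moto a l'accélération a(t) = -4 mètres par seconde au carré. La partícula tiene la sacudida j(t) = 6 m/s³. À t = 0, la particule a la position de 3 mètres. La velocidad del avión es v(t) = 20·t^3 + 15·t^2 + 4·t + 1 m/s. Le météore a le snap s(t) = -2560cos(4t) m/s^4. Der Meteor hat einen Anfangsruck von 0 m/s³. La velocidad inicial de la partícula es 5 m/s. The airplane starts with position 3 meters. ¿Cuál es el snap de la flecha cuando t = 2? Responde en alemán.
Wir müssen unsere Gleichung für die Beschleunigung a(t) = 4 2-mal ableiten. Durch Ableiten von der Beschleunigung erhalten wir den Ruck: j(t) = 0. Durch Ableiten von dem Ruck erhalten wir den Snap: s(t) = 0. Aus der Gleichung für den Snap s(t) = 0, setzen wir t = 2 ein und erhalten s = 0.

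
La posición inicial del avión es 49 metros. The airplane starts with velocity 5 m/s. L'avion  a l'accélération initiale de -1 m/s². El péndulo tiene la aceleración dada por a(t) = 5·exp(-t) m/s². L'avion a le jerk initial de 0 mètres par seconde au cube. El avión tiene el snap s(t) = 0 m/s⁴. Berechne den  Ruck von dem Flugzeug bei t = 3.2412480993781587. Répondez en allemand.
Ausgehend von dem Snap s(t) = 0, nehmen wir 1 Stammfunktion. Durch Integration von dem Snap und Verwendung der Anfangsbedingung j(0) = 0, erhalten wir j(t) = 0. Aus der Gleichung für den Ruck j(t) = 0, setzen wir t = 3.2412480993781587 ein und erhalten j = 0.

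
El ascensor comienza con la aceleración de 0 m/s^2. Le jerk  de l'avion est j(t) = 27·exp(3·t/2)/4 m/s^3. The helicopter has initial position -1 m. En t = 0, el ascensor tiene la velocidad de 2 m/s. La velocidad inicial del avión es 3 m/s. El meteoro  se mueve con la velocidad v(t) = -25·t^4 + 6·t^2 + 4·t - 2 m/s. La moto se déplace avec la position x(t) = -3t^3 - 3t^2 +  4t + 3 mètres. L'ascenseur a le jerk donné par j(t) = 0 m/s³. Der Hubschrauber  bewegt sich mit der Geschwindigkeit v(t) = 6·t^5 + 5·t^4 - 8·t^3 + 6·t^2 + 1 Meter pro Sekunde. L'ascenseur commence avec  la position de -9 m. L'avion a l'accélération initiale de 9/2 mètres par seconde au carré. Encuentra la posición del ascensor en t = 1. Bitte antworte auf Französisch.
Pour résoudre ceci, nous devons prendre 3 primitives de notre équation du jerk j(t) = 0. En intégrant le jerk et en utilisant la condition initiale a(0) = 0, nous obtenons a(t) = 0. En intégrant l'accélération et en utilisant la condition initiale v(0) = 2, nous obtenons v(t) = 2. En intégrant la vitesse et en utilisant la condition initiale x(0) = -9, nous obtenons x(t) = 2·t - 9. Nous avons la position x(t) = 2·t - 9. En substituant t = 1: x(1) = -7.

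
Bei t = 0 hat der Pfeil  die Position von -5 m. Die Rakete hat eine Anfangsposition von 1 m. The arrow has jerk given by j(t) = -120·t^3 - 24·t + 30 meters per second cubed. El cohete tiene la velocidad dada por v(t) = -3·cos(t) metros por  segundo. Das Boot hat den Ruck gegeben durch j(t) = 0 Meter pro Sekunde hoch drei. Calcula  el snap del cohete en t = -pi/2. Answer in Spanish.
Para resolver esto, necesitamos tomar 3 derivadas de nuestra ecuación de la velocidad v(t) = -3·cos(t). Tomando d/dt de v(t), encontramos a(t) = 3·sin(t). Derivando la aceleración, obtenemos la sacudida: j(t) = 3·cos(t). La derivada de la sacudida da el snap: s(t) = -3·sin(t). De la ecuación del snap s(t) = -3·sin(t), sustituimos t = -pi/2 para obtener s = 3.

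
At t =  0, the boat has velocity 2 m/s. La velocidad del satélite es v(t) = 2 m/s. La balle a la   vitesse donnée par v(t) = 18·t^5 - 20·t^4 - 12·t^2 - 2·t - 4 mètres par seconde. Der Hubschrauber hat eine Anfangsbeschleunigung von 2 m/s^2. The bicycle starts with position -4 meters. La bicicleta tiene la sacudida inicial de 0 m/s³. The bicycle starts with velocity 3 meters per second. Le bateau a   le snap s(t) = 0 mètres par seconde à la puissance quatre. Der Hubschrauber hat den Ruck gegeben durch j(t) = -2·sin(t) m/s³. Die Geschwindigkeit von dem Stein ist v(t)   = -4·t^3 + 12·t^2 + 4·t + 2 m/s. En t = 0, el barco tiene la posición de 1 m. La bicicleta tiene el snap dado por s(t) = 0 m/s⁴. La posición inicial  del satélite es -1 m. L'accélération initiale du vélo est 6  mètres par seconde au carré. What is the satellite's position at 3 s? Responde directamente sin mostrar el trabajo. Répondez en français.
x(3) = 5.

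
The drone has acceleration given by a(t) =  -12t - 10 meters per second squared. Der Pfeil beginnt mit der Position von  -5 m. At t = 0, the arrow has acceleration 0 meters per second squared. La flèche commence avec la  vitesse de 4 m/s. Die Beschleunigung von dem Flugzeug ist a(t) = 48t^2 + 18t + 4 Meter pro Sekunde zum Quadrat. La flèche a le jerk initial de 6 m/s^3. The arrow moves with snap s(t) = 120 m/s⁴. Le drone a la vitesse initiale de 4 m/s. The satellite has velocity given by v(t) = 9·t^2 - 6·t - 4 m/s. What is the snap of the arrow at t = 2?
We have snap s(t) = 120. Substituting t = 2: s(2) = 120.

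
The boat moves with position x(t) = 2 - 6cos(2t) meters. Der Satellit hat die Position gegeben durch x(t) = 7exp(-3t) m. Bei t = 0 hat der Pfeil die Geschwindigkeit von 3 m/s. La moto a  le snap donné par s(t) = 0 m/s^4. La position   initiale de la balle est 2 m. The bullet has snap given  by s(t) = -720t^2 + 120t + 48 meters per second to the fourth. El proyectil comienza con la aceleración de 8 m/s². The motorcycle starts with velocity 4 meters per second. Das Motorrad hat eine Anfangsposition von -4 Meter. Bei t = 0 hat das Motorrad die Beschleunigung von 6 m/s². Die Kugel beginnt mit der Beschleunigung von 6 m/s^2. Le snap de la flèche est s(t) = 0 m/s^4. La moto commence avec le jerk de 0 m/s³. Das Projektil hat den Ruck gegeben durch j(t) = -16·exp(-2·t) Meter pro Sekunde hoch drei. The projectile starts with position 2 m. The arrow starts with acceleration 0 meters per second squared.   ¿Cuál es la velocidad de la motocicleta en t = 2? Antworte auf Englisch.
Starting from snap s(t) = 0, we take 3 integrals. The integral of snap is jerk. Using j(0) = 0, we get j(t) = 0. The antiderivative of jerk is acceleration. Using a(0) = 6, we get a(t) = 6. The antiderivative of acceleration is velocity. Using v(0) = 4, we get v(t) = 6·t + 4. Using v(t) = 6·t + 4 and substituting t = 2, we find v = 16.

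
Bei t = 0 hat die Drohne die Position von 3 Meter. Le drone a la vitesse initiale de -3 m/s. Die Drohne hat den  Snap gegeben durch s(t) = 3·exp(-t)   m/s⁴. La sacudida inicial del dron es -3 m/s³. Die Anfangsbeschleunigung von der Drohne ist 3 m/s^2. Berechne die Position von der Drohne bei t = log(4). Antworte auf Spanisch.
Para resolver esto, necesitamos tomar 4 integrales de nuestra ecuación del snap s(t) = 3·exp(-t). La integral del snap es la sacudida. Usando j(0) = -3, obtenemos j(t) = -3·exp(-t). La antiderivada de la sacudida es la aceleración. Usando a(0) = 3, obtenemos a(t) = 3·exp(-t). Integrando la aceleración y usando la condición inicial v(0) = -3, obtenemos v(t) = -3·exp(-t). Tomando ∫v(t)dt y aplicando x(0) = 3, encontramos x(t) = 3·exp(-t). Usando x(t) = 3·exp(-t) y sustituyendo t = log(4), encontramos x = 3/4.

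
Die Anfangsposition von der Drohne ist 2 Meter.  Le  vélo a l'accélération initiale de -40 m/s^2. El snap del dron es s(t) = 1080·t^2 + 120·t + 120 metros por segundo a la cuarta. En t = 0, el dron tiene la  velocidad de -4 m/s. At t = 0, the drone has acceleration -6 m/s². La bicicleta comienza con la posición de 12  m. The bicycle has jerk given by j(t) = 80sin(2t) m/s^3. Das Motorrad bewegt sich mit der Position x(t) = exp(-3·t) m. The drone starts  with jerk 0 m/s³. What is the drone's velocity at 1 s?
To find the answer, we compute 3 antiderivatives of s(t) = 1080·t^2 + 120·t + 120. Taking ∫s(t)dt and applying j(0) = 0, we find j(t) = 60·t·(6·t^2 + t + 2). Finding the integral of j(t) and using a(0) = -6: a(t) = 90·t^4 + 20·t^3 + 60·t^2 - 6. The antiderivative of acceleration, with v(0) = -4, gives velocity: v(t) = 18·t^5 + 5·t^4 + 20·t^3 - 6·t - 4. We have velocity v(t) = 18·t^5 + 5·t^4 + 20·t^3 - 6·t - 4. Substituting t = 1: v(1) = 33.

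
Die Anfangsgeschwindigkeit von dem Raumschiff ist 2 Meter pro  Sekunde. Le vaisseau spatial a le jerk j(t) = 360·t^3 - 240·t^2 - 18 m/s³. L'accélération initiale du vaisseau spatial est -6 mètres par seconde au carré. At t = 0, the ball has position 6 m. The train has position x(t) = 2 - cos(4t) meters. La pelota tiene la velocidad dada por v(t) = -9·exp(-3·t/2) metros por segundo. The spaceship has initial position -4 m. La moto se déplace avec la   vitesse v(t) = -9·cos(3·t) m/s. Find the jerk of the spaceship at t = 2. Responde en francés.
Nous avons le jerk j(t) = 360·t^3 - 240·t^2 - 18. En substituant t = 2: j(2) = 1902.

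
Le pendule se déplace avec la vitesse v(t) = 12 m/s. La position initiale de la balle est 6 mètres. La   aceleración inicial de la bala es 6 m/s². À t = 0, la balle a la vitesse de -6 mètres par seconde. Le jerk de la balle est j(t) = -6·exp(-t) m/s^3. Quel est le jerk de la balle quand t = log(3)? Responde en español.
De la ecuación de la sacudida j(t) = -6·exp(-t), sustituimos t = log(3) para obtener j = -2.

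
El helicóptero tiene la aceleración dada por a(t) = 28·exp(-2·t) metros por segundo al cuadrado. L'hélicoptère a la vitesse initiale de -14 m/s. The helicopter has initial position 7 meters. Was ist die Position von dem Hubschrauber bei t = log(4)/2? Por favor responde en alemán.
Ausgehend von der Beschleunigung a(t) = 28·exp(-2·t), nehmen wir 2 Stammfunktionen. Das Integral von der Beschleunigung ist die Geschwindigkeit. Mit v(0) = -14 erhalten wir v(t) = -14·exp(-2·t). Das Integral von der Geschwindigkeit, mit x(0) = 7, ergibt die Position: x(t) = 7·exp(-2·t). Wir haben die Position x(t) = 7·exp(-2·t). Durch Einsetzen von t = log(4)/2: x(log(4)/2) = 7/4.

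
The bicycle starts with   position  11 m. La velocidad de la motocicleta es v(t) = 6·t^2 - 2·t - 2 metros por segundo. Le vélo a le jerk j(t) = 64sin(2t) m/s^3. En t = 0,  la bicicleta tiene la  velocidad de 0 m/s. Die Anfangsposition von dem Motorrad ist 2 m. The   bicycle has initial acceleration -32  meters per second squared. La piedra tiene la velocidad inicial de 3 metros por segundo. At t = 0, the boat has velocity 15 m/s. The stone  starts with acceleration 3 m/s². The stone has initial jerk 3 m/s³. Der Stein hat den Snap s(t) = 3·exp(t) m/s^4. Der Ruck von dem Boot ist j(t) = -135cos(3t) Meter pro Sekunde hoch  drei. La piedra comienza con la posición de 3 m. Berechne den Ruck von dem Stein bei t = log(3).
Ausgehend von dem Snap s(t) = 3·exp(t), nehmen wir 1 Stammfunktion. Durch Integration von dem Snap und Verwendung der Anfangsbedingung j(0) = 3, erhalten wir j(t) = 3·exp(t). Wir haben den Ruck j(t) = 3·exp(t). Durch Einsetzen von t = log(3): j(log(3)) = 9.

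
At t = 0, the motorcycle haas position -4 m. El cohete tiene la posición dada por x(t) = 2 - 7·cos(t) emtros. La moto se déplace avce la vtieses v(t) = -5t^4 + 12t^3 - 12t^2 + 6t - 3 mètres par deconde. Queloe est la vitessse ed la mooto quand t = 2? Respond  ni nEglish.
From the given velocity equation v(t) = -5·t^4 + 12·t^3 - 12·t^2 + 6·t - 3, we substitute t = 2 to get v = -23.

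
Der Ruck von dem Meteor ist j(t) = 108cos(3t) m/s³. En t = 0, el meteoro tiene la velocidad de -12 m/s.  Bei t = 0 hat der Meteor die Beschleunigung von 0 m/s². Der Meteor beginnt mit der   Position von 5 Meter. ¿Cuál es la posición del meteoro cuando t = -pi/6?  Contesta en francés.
Pour résoudre ceci, nous devons prendre 3 intégrales de notre équation du jerk j(t) = 108·cos(3·t). En intégrant le jerk et en utilisant la condition initiale a(0) = 0, nous obtenons a(t) = 36·sin(3·t). La primitive de l'accélération est la vitesse. En utilisant v(0) = -12, nous obtenons v(t) = -12·cos(3·t). En prenant ∫v(t)dt et en appliquant x(0) = 5, nous trouvons x(t) = 5 - 4·sin(3·t). Nous avons la position x(t) = 5 - 4·sin(3·t). En substituant t = -pi/6: x(-pi/6) = 9.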